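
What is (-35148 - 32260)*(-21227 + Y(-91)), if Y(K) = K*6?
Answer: 1467674384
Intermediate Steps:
Y(K) = 6*K
(-35148 - 32260)*(-21227 + Y(-91)) = (-35148 - 32260)*(-21227 + 6*(-91)) = -67408*(-21227 - 546) = -67408*(-21773) = 1467674384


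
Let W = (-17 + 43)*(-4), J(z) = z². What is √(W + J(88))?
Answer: 2*√1910 ≈ 87.407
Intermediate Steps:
W = -104 (W = 26*(-4) = -104)
√(W + J(88)) = √(-104 + 88²) = √(-104 + 7744) = √7640 = 2*√1910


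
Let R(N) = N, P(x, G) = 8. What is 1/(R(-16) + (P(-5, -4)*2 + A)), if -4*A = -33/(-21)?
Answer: -28/11 ≈ -2.5455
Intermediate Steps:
A = -11/28 (A = -(-33)/(4*(-21)) = -(-33)*(-1)/(4*21) = -¼*11/7 = -11/28 ≈ -0.39286)
1/(R(-16) + (P(-5, -4)*2 + A)) = 1/(-16 + (8*2 - 11/28)) = 1/(-16 + (16 - 11/28)) = 1/(-16 + 437/28) = 1/(-11/28) = -28/11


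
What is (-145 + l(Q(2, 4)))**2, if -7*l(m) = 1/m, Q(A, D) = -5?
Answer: 25745476/1225 ≈ 21017.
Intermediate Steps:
l(m) = -1/(7*m)
(-145 + l(Q(2, 4)))**2 = (-145 - 1/7/(-5))**2 = (-145 - 1/7*(-1/5))**2 = (-145 + 1/35)**2 = (-5074/35)**2 = 25745476/1225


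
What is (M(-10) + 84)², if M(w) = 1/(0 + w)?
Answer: 703921/100 ≈ 7039.2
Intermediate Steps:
M(w) = 1/w
(M(-10) + 84)² = (1/(-10) + 84)² = (-⅒ + 84)² = (839/10)² = 703921/100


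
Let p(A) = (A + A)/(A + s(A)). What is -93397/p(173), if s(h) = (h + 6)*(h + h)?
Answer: -33529523/2 ≈ -1.6765e+7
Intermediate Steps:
s(h) = 2*h*(6 + h) (s(h) = (6 + h)*(2*h) = 2*h*(6 + h))
p(A) = 2*A/(A + 2*A*(6 + A)) (p(A) = (A + A)/(A + 2*A*(6 + A)) = (2*A)/(A + 2*A*(6 + A)) = 2*A/(A + 2*A*(6 + A)))
-93397/p(173) = -93397/(2/(13 + 2*173)) = -93397/(2/(13 + 346)) = -93397/(2/359) = -93397/(2*(1/359)) = -93397/2/359 = -93397*359/2 = -33529523/2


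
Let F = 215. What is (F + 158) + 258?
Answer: 631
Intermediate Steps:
(F + 158) + 258 = (215 + 158) + 258 = 373 + 258 = 631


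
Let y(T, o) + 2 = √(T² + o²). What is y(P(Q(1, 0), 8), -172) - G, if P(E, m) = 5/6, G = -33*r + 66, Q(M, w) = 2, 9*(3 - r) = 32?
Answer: -259/3 + √1065049/6 ≈ 85.669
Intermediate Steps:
r = -5/9 (r = 3 - ⅑*32 = 3 - 32/9 = -5/9 ≈ -0.55556)
G = 253/3 (G = -33*(-5/9) + 66 = 55/3 + 66 = 253/3 ≈ 84.333)
P(E, m) = ⅚ (P(E, m) = 5*(⅙) = ⅚)
y(T, o) = -2 + √(T² + o²)
y(P(Q(1, 0), 8), -172) - G = (-2 + √((⅚)² + (-172)²)) - 1*253/3 = (-2 + √(25/36 + 29584)) - 253/3 = (-2 + √(1065049/36)) - 253/3 = (-2 + √1065049/6) - 253/3 = -259/3 + √1065049/6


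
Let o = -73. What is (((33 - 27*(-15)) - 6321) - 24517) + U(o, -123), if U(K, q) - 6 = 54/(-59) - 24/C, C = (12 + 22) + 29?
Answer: -37659772/1239 ≈ -30395.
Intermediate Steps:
C = 63 (C = 34 + 29 = 63)
U(K, q) = 5828/1239 (U(K, q) = 6 + (54/(-59) - 24/63) = 6 + (54*(-1/59) - 24*1/63) = 6 + (-54/59 - 8/21) = 6 - 1606/1239 = 5828/1239)
(((33 - 27*(-15)) - 6321) - 24517) + U(o, -123) = (((33 - 27*(-15)) - 6321) - 24517) + 5828/1239 = (((33 + 405) - 6321) - 24517) + 5828/1239 = ((438 - 6321) - 24517) + 5828/1239 = (-5883 - 24517) + 5828/1239 = -30400 + 5828/1239 = -37659772/1239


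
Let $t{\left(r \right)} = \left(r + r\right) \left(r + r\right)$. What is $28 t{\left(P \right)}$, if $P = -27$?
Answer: $81648$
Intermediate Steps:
$t{\left(r \right)} = 4 r^{2}$ ($t{\left(r \right)} = 2 r 2 r = 4 r^{2}$)
$28 t{\left(P \right)} = 28 \cdot 4 \left(-27\right)^{2} = 28 \cdot 4 \cdot 729 = 28 \cdot 2916 = 81648$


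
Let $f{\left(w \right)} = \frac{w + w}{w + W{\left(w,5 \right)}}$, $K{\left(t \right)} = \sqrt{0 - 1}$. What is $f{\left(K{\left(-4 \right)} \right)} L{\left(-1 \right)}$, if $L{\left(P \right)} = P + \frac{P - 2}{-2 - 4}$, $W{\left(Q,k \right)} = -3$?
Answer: $\frac{i \left(3 + i\right)}{10} \approx -0.1 + 0.3 i$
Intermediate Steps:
$K{\left(t \right)} = i$ ($K{\left(t \right)} = \sqrt{-1} = i$)
$f{\left(w \right)} = \frac{2 w}{-3 + w}$ ($f{\left(w \right)} = \frac{w + w}{w - 3} = \frac{2 w}{-3 + w}$)
$L{\left(P \right)} = \frac{1}{3} + \frac{5 P}{6}$ ($L{\left(P \right)} = P + \frac{-2 + P}{-6} = P + \left(-2 + P\right) \left(- \frac{1}{6}\right) = P - \left(- \frac{1}{3} + \frac{P}{6}\right) = \frac{1}{3} + \frac{5 P}{6}$)
$f{\left(K{\left(-4 \right)} \right)} L{\left(-1 \right)} = \frac{2 i}{-3 + i} \left(\frac{1}{3} + \frac{5}{6} \left(-1\right)\right) = 2 i \frac{-3 - i}{10} \left(\frac{1}{3} - \frac{5}{6}\right) = \frac{i \left(-3 - i\right)}{5} \left(- \frac{1}{2}\right) = - \frac{i \left(-3 - i\right)}{10}$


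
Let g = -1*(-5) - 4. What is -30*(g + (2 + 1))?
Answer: -120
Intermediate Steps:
g = 1 (g = 5 - 4 = 1)
-30*(g + (2 + 1)) = -30*(1 + (2 + 1)) = -30*(1 + 3) = -30*4 = -120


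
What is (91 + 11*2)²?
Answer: 12769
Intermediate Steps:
(91 + 11*2)² = (91 + 22)² = 113² = 12769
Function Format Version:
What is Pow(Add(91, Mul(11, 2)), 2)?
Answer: 12769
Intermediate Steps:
Pow(Add(91, Mul(11, 2)), 2) = Pow(Add(91, 22), 2) = Pow(113, 2) = 12769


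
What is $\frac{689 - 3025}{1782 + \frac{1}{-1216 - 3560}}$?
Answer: $- \frac{11156736}{8510831} \approx -1.3109$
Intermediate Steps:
$\frac{689 - 3025}{1782 + \frac{1}{-1216 - 3560}} = - \frac{2336}{1782 + \frac{1}{-4776}} = - \frac{2336}{1782 - \frac{1}{4776}} = - \frac{2336}{\frac{8510831}{4776}} = \left(-2336\right) \frac{4776}{8510831} = - \frac{11156736}{8510831}$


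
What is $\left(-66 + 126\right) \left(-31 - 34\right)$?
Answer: $-3900$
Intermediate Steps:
$\left(-66 + 126\right) \left(-31 - 34\right) = 60 \left(-65\right) = -3900$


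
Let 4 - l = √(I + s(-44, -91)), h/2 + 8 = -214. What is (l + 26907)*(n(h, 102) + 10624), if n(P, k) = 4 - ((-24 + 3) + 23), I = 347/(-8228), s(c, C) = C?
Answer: 285956286 - 483*I*√12734615/17 ≈ 2.8596e+8 - 1.0139e+5*I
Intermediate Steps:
I = -347/8228 (I = 347*(-1/8228) = -347/8228 ≈ -0.042173)
h = -444 (h = -16 + 2*(-214) = -16 - 428 = -444)
n(P, k) = 2 (n(P, k) = 4 - (-21 + 23) = 4 - 1*2 = 4 - 2 = 2)
l = 4 - I*√12734615/374 (l = 4 - √(-347/8228 - 91) = 4 - √(-749095/8228) = 4 - I*√12734615/374 ≈ 4.0 - 9.5416*I)
(l + 26907)*(n(h, 102) + 10624) = ((4 - I*√12734615/374) + 26907)*(2 + 10624) = (26911 - I*√12734615/374)*10626 = 285956286 - 483*I*√12734615/17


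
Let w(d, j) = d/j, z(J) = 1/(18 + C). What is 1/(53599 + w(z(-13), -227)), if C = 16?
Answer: 7718/413677081 ≈ 1.8657e-5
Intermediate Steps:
z(J) = 1/34 (z(J) = 1/(18 + 16) = 1/34)
1/(53599 + w(z(-13), -227)) = 1/(53599 + (1/34)/(-227)) = 1/(53599 + (1/34)*(-1/227)) = 1/(53599 - 1/7718) = 1/(413677081/7718) = 7718/413677081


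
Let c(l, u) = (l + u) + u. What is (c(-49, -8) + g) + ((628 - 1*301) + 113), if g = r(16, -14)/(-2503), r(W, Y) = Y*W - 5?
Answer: 938854/2503 ≈ 375.09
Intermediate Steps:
c(l, u) = l + 2*u
r(W, Y) = -5 + W*Y (r(W, Y) = W*Y - 5 = -5 + W*Y)
g = 229/2503 (g = (-5 + 16*(-14))/(-2503) = (-5 - 224)*(-1/2503) = -229*(-1/2503) = 229/2503 ≈ 0.091490)
(c(-49, -8) + g) + ((628 - 1*301) + 113) = ((-49 + 2*(-8)) + 229/2503) + ((628 - 1*301) + 113) = ((-49 - 16) + 229/2503) + ((628 - 301) + 113) = (-65 + 229/2503) + (327 + 113) = -162466/2503 + 440 = 938854/2503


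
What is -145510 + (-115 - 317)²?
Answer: 41114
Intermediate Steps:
-145510 + (-115 - 317)² = -145510 + (-432)² = -145510 + 186624 = 41114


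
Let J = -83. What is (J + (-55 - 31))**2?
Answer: 28561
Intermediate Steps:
(J + (-55 - 31))**2 = (-83 + (-55 - 31))**2 = (-83 - 86)**2 = (-169)**2 = 28561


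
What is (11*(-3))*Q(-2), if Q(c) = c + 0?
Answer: 66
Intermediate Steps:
Q(c) = c
(11*(-3))*Q(-2) = (11*(-3))*(-2) = -33*(-2) = 66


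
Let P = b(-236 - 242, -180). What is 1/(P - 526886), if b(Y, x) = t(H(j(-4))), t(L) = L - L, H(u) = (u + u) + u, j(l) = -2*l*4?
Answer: -1/526886 ≈ -1.8979e-6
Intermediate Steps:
j(l) = -8*l
H(u) = 3*u (H(u) = 2*u + u = 3*u)
t(L) = 0
b(Y, x) = 0
P = 0
1/(P - 526886) = 1/(0 - 526886) = 1/(-526886) = -1/526886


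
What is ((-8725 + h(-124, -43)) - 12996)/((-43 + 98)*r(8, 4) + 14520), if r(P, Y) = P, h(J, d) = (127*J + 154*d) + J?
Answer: -8843/2992 ≈ -2.9555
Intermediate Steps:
h(J, d) = 128*J + 154*d
((-8725 + h(-124, -43)) - 12996)/((-43 + 98)*r(8, 4) + 14520) = ((-8725 + (128*(-124) + 154*(-43))) - 12996)/((-43 + 98)*8 + 14520) = ((-8725 + (-15872 - 6622)) - 12996)/(55*8 + 14520) = ((-8725 - 22494) - 12996)/(440 + 14520) = (-31219 - 12996)/14960 = -44215*1/14960 = -8843/2992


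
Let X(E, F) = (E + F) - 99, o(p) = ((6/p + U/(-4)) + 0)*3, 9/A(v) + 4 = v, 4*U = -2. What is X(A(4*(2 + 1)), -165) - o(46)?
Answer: -24255/92 ≈ -263.64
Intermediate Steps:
U = -1/2 (U = (1/4)*(-2) = -1/2 ≈ -0.50000)
A(v) = 9/(-4 + v)
o(p) = 3/8 + 18/p (o(p) = ((6/p - 1/2/(-4)) + 0)*3 = ((6/p - 1/2*(-1/4)) + 0)*3 = ((6/p + 1/8) + 0)*3 = ((1/8 + 6/p) + 0)*3 = (1/8 + 6/p)*3 = 3/8 + 18/p)
X(E, F) = -99 + E + F
X(A(4*(2 + 1)), -165) - o(46) = (-99 + 9/(-4 + 4*(2 + 1)) - 165) - (3/8 + 18/46) = (-99 + 9/(-4 + 4*3) - 165) - (3/8 + 18*(1/46)) = (-99 + 9/(-4 + 12) - 165) - (3/8 + 9/23) = (-99 + 9/8 - 165) - 1*141/184 = (-99 + 9*(1/8) - 165) - 141/184 = (-99 + 9/8 - 165) - 141/184 = -2103/8 - 141/184 = -24255/92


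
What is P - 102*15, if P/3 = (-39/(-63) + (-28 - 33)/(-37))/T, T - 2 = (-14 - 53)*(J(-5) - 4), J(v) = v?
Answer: -239741588/156695 ≈ -1530.0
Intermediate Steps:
T = 605 (T = 2 + (-14 - 53)*(-5 - 4) = 2 - 67*(-9) = 2 + 603 = 605)
P = 1762/156695 (P = 3*((-39/(-63) + (-28 - 33)/(-37))/605) = 3*((-39*(-1/63) - 61*(-1/37))*(1/605)) = 3*((13/21 + 61/37)*(1/605)) = 3*((1762/777)*(1/605)) = 3*(1762/470085) = 1762/156695 ≈ 0.011245)
P - 102*15 = 1762/156695 - 102*15 = 1762/156695 - 1530 = -239741588/156695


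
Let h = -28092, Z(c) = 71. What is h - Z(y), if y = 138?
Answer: -28163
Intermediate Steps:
h - Z(y) = -28092 - 1*71 = -28092 - 71 = -28163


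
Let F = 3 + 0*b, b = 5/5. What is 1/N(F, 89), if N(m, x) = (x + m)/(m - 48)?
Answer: -45/92 ≈ -0.48913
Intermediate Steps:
b = 1 (b = 5*(⅕) = 1)
F = 3 (F = 3 + 0*1 = 3 + 0 = 3)
N(m, x) = (m + x)/(-48 + m)
1/N(F, 89) = 1/((3 + 89)/(-48 + 3)) = 1/(92/(-45)) = 1/(-1/45*92) = 1/(-92/45) = -45/92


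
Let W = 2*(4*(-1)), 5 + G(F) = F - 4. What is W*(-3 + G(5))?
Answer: 56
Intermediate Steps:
G(F) = -9 + F (G(F) = -5 + (F - 4) = -5 + (-4 + F) = -9 + F)
W = -8 (W = 2*(-4) = -8)
W*(-3 + G(5)) = -8*(-3 + (-9 + 5)) = -8*(-3 - 4) = -8*(-7) = 56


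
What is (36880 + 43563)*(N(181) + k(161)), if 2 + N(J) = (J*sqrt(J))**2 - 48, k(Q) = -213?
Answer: 476984998754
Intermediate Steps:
N(J) = -50 + J**3 (N(J) = -2 + ((J*sqrt(J))**2 - 48) = -2 + ((J**(3/2))**2 - 48) = -2 + (J**3 - 48) = -2 + (-48 + J**3) = -50 + J**3)
(36880 + 43563)*(N(181) + k(161)) = (36880 + 43563)*((-50 + 181**3) - 213) = 80443*((-50 + 5929741) - 213) = 80443*(5929691 - 213) = 80443*5929478 = 476984998754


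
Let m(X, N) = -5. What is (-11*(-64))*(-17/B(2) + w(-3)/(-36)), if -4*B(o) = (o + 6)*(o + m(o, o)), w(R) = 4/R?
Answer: -53152/27 ≈ -1968.6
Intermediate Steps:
B(o) = -(-5 + o)*(6 + o)/4 (B(o) = -(o + 6)*(o - 5)/4 = -(6 + o)*(-5 + o)/4 = -(-5 + o)*(6 + o)/4)
(-11*(-64))*(-17/B(2) + w(-3)/(-36)) = (-11*(-64))*(-17/(15/2 - 1/4*2 - 1/4*2**2) + (4/(-3))/(-36)) = 704*(-17/(15/2 - 1/2 - 1/4*4) + (4*(-1/3))*(-1/36)) = 704*(-17/(15/2 - 1/2 - 1) - 4/3*(-1/36)) = 704*(-17/6 + 1/27) = 704*(-151/54) = -53152/27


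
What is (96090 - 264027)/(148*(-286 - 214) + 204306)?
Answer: -15267/11846 ≈ -1.2888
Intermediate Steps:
(96090 - 264027)/(148*(-286 - 214) + 204306) = -167937/(148*(-500) + 204306) = -167937/(-74000 + 204306) = -167937/130306 = -167937*1/130306 = -15267/11846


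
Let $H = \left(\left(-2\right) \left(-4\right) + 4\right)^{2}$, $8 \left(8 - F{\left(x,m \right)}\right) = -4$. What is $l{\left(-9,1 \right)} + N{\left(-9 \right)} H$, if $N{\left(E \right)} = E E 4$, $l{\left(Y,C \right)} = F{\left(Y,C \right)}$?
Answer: $\frac{93329}{2} \approx 46665.0$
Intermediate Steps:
$F{\left(x,m \right)} = \frac{17}{2}$ ($F{\left(x,m \right)} = 8 - - \frac{1}{2} = 8 + \frac{1}{2} = \frac{17}{2}$)
$l{\left(Y,C \right)} = \frac{17}{2}$
$N{\left(E \right)} = 4 E^{2}$ ($N{\left(E \right)} = E^{2} \cdot 4 = 4 E^{2}$)
$H = 144$ ($H = \left(8 + 4\right)^{2} = 12^{2} = 144$)
$l{\left(-9,1 \right)} + N{\left(-9 \right)} H = \frac{17}{2} + 4 \left(-9\right)^{2} \cdot 144 = \frac{17}{2} + 4 \cdot 81 \cdot 144 = \frac{17}{2} + 324 \cdot 144 = \frac{17}{2} + 46656 = \frac{93329}{2}$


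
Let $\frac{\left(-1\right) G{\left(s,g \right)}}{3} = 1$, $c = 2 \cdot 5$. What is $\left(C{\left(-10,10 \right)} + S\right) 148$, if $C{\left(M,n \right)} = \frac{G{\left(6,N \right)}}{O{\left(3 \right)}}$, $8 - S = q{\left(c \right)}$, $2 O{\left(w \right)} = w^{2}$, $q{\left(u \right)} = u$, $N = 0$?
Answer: $- \frac{1184}{3} \approx -394.67$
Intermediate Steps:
$c = 10$
$G{\left(s,g \right)} = -3$ ($G{\left(s,g \right)} = \left(-3\right) 1 = -3$)
$O{\left(w \right)} = \frac{w^{2}}{2}$
$S = -2$ ($S = 8 - 10 = -2$)
$C{\left(M,n \right)} = - \frac{2}{3}$ ($C{\left(M,n \right)} = - \frac{3}{\frac{1}{2} \cdot 3^{2}} = - \frac{3}{\frac{1}{2} \cdot 9} = - \frac{3}{\frac{9}{2}} = \left(-3\right) \frac{2}{9} = - \frac{2}{3}$)
$\left(C{\left(-10,10 \right)} + S\right) 148 = \left(- \frac{2}{3} - 2\right) 148 = \left(- \frac{8}{3}\right) 148 = - \frac{1184}{3}$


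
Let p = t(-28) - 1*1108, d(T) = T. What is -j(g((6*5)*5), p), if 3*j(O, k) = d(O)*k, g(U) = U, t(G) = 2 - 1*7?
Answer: 55650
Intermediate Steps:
t(G) = -5 (t(G) = 2 - 7 = -5)
p = -1113 (p = -5 - 1*1108 = -5 - 1108 = -1113)
j(O, k) = O*k/3 (j(O, k) = (O*k)/3 = O*k/3)
-j(g((6*5)*5), p) = -(6*5)*5*(-1113)/3 = -30*5*(-1113)/3 = -150*(-1113)/3 = -1*(-55650) = 55650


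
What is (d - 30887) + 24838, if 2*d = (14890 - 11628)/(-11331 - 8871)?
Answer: -17457647/2886 ≈ -6049.1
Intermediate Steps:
d = -233/2886 (d = ((14890 - 11628)/(-11331 - 8871))/2 = (3262/(-20202))/2 = (3262*(-1/20202))/2 = (½)*(-233/1443) = -233/2886 ≈ -0.080735)
(d - 30887) + 24838 = (-233/2886 - 30887) + 24838 = -89140115/2886 + 24838 = -17457647/2886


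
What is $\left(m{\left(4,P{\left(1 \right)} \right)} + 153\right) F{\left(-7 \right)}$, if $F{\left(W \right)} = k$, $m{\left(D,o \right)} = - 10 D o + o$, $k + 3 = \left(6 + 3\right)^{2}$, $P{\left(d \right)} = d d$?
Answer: $8892$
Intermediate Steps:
$P{\left(d \right)} = d^{2}$
$k = 78$ ($k = -3 + \left(6 + 3\right)^{2} = -3 + 9^{2} = -3 + 81 = 78$)
$m{\left(D,o \right)} = o - 10 D o$ ($m{\left(D,o \right)} = - 10 D o + o = o - 10 D o$)
$F{\left(W \right)} = 78$
$\left(m{\left(4,P{\left(1 \right)} \right)} + 153\right) F{\left(-7 \right)} = \left(1^{2} \left(1 - 40\right) + 153\right) 78 = \left(1 \left(1 - 40\right) + 153\right) 78 = \left(1 \left(-39\right) + 153\right) 78 = \left(-39 + 153\right) 78 = 114 \cdot 78 = 8892$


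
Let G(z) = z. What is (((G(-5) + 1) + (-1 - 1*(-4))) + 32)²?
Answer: 961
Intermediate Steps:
(((G(-5) + 1) + (-1 - 1*(-4))) + 32)² = (((-5 + 1) + (-1 - 1*(-4))) + 32)² = ((-4 + (-1 + 4)) + 32)² = ((-4 + 3) + 32)² = (-1 + 32)² = 31² = 961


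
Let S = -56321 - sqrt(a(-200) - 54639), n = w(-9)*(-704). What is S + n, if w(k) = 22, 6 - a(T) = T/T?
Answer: -71809 - I*sqrt(54634) ≈ -71809.0 - 233.74*I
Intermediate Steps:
a(T) = 5 (a(T) = 6 - T/T = 6 - 1*1 = 6 - 1 = 5)
n = -15488 (n = 22*(-704) = -15488)
S = -56321 - I*sqrt(54634) (S = -56321 - sqrt(5 - 54639) = -56321 - sqrt(-54634) = -56321 - I*sqrt(54634) ≈ -56321.0 - 233.74*I)
S + n = (-56321 - I*sqrt(54634)) - 15488 = -71809 - I*sqrt(54634)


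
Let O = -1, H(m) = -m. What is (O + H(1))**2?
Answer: 4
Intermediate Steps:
(O + H(1))**2 = (-1 - 1*1)**2 = (-1 - 1)**2 = (-2)**2 = 4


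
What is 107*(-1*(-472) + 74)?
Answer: 58422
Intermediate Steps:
107*(-1*(-472) + 74) = 107*(472 + 74) = 107*546 = 58422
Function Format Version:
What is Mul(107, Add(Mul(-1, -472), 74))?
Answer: 58422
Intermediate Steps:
Mul(107, Add(Mul(-1, -472), 74)) = Mul(107, Add(472, 74)) = Mul(107, 546) = 58422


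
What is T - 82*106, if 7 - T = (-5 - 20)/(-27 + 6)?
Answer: -182410/21 ≈ -8686.2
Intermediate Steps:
T = 122/21 (T = 7 - (-5 - 20)/(-27 + 6) = 7 - (-25)/(-21) = 7 - (-25)*(-1)/21 = 7 - 1*25/21 = 7 - 25/21 = 122/21 ≈ 5.8095)
T - 82*106 = 122/21 - 82*106 = 122/21 - 8692 = -182410/21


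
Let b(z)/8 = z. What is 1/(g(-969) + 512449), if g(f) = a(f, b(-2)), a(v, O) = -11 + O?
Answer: 1/512422 ≈ 1.9515e-6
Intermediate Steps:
b(z) = 8*z
g(f) = -27 (g(f) = -11 + 8*(-2) = -11 - 16 = -27)
1/(g(-969) + 512449) = 1/(-27 + 512449) = 1/512422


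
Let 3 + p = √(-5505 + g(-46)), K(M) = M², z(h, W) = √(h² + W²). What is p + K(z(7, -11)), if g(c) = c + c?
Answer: 167 + I*√5597 ≈ 167.0 + 74.813*I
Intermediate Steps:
g(c) = 2*c
z(h, W) = √(W² + h²)
p = -3 + I*√5597 (p = -3 + √(-5505 + 2*(-46)) = -3 + √(-5505 - 92) = -3 + √(-5597) = -3 + I*√5597 ≈ -3.0 + 74.813*I)
p + K(z(7, -11)) = (-3 + I*√5597) + (√((-11)² + 7²))² = (-3 + I*√5597) + (√(121 + 49))² = (-3 + I*√5597) + (√170)² = (-3 + I*√5597) + 170 = 167 + I*√5597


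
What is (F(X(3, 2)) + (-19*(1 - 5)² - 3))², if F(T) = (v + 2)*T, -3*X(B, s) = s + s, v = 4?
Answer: 99225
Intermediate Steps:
X(B, s) = -2*s/3 (X(B, s) = -(s + s)/3 = -2*s/3)
F(T) = 6*T (F(T) = (4 + 2)*T = 6*T)
(F(X(3, 2)) + (-19*(1 - 5)² - 3))² = (6*(-⅔*2) + (-19*(1 - 5)² - 3))² = (6*(-4/3) + (-19*(-4)² - 3))² = (-8 + (-19*16 - 3))² = (-8 + (-304 - 3))² = (-8 - 307)² = (-315)² = 99225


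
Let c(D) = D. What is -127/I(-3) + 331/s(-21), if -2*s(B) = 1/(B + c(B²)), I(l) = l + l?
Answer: -1668113/6 ≈ -2.7802e+5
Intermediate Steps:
I(l) = 2*l
s(B) = -1/(2*(B + B²))
-127/I(-3) + 331/s(-21) = -127/(2*(-3)) + 331/((-½/(-21*(1 - 21)))) = -127/(-6) + 331/((-½*(-1/21)/(-20))) = -127*(-⅙) + 331/((-½*(-1/21)*(-1/20))) = 127/6 + 331/(-1/840) = 127/6 + 331*(-840) = 127/6 - 278040 = -1668113/6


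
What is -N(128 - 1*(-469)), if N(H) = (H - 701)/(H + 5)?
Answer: 52/301 ≈ 0.17276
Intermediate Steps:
N(H) = (-701 + H)/(5 + H)
-N(128 - 1*(-469)) = -(-701 + (128 - 1*(-469)))/(5 + (128 - 1*(-469))) = -(-701 + (128 + 469))/(5 + (128 + 469)) = -(-701 + 597)/(5 + 597) = -(-104)/602 = -1*(-52/301) = 52/301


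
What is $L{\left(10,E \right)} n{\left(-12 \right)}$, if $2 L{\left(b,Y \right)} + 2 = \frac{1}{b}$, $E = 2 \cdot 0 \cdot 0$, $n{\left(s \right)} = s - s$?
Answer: $0$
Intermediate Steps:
$n{\left(s \right)} = 0$
$E = 0$ ($E = 0 \cdot 0 = 0$)
$L{\left(b,Y \right)} = -1 + \frac{1}{2 b}$
$L{\left(10,E \right)} n{\left(-12 \right)} = \frac{\frac{1}{2} - 10}{10} \cdot 0 = \frac{1}{10} \left(- \frac{19}{2}\right) 0 = \left(- \frac{19}{20}\right) 0 = 0$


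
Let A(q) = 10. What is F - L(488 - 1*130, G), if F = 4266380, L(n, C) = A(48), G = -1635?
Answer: 4266370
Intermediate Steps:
L(n, C) = 10
F - L(488 - 1*130, G) = 4266380 - 1*10 = 4266380 - 10 = 4266370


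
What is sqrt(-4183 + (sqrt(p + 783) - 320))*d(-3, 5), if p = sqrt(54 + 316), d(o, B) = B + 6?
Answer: 11*sqrt(-4503 + sqrt(783 + sqrt(370))) ≈ 735.82*I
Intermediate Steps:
d(o, B) = 6 + B
p = sqrt(370) ≈ 19.235
sqrt(-4183 + (sqrt(p + 783) - 320))*d(-3, 5) = sqrt(-4183 + (sqrt(sqrt(370) + 783) - 320))*(6 + 5) = sqrt(-4183 + (sqrt(783 + sqrt(370)) - 320))*11 = sqrt(-4183 + (-320 + sqrt(783 + sqrt(370))))*11 = sqrt(-4503 + sqrt(783 + sqrt(370)))*11 = 11*sqrt(-4503 + sqrt(783 + sqrt(370)))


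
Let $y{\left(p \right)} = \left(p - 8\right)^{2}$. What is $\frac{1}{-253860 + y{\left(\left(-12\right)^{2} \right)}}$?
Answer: $- \frac{1}{235364} \approx -4.2487 \cdot 10^{-6}$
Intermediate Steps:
$y{\left(p \right)} = \left(-8 + p\right)^{2}$
$\frac{1}{-253860 + y{\left(\left(-12\right)^{2} \right)}} = \frac{1}{-253860 + \left(-8 + \left(-12\right)^{2}\right)^{2}} = \frac{1}{-253860 + \left(-8 + 144\right)^{2}} = \frac{1}{-253860 + 136^{2}} = \frac{1}{-253860 + 18496} = \frac{1}{-235364} = - \frac{1}{235364}$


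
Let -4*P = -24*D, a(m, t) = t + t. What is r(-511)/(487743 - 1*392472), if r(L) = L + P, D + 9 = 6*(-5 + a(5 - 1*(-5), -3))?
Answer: -961/95271 ≈ -0.010087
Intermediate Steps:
a(m, t) = 2*t
D = -75 (D = -9 + 6*(-5 + 2*(-3)) = -9 + 6*(-5 - 6) = -9 + 6*(-11) = -9 - 66 = -75)
P = -450 (P = -(-6)*(-75) = -1/4*1800 = -450)
r(L) = -450 + L (r(L) = L - 450 = -450 + L)
r(-511)/(487743 - 1*392472) = (-450 - 511)/(487743 - 1*392472) = -961/(487743 - 392472) = -961/95271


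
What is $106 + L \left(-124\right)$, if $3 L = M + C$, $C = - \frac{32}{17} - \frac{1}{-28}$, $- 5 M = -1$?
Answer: $\frac{310699}{1785} \approx 174.06$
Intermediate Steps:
$M = \frac{1}{5}$ ($M = \left(- \frac{1}{5}\right) \left(-1\right) = \frac{1}{5} \approx 0.2$)
$C = - \frac{879}{476}$ ($C = \left(-32\right) \frac{1}{17} - - \frac{1}{28} = - \frac{32}{17} + \frac{1}{28} = - \frac{879}{476} \approx -1.8466$)
$L = - \frac{3919}{7140}$ ($L = \frac{\frac{1}{5} - \frac{879}{476}}{3} = \frac{1}{3} \left(- \frac{3919}{2380}\right) = - \frac{3919}{7140} \approx -0.54888$)
$106 + L \left(-124\right) = 106 - - \frac{121489}{1785} = 106 + \frac{121489}{1785} = \frac{310699}{1785}$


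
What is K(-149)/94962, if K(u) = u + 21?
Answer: -64/47481 ≈ -0.0013479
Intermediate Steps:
K(u) = 21 + u
K(-149)/94962 = (21 - 149)/94962 = -128*1/94962 = -64/47481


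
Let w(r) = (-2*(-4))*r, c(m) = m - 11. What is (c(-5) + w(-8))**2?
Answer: 6400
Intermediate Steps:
c(m) = -11 + m
w(r) = 8*r
(c(-5) + w(-8))**2 = ((-11 - 5) + 8*(-8))**2 = (-16 - 64)**2 = (-80)**2 = 6400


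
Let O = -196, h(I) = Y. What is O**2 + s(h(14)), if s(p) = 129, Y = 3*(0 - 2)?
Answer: 38545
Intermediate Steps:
Y = -6 (Y = 3*(-2) = -6)
h(I) = -6
O**2 + s(h(14)) = (-196)**2 + 129 = 38416 + 129 = 38545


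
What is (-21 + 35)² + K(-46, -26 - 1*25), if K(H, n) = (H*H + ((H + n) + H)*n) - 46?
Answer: 9559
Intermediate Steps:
K(H, n) = -46 + H² + n*(n + 2*H) (K(H, n) = (H² + (n + 2*H)*n) - 46 = (H² + n*(n + 2*H)) - 46 = -46 + H² + n*(n + 2*H))
(-21 + 35)² + K(-46, -26 - 1*25) = (-21 + 35)² + (-46 + (-46)² + (-26 - 1*25)² + 2*(-46)*(-26 - 1*25)) = 14² + (-46 + 2116 + (-26 - 25)² + 2*(-46)*(-26 - 25)) = 196 + (-46 + 2116 + (-51)² + 2*(-46)*(-51)) = 196 + (-46 + 2116 + 2601 + 4692) = 196 + 9363 = 9559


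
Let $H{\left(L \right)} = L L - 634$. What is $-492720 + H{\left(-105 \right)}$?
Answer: $-482329$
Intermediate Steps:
$H{\left(L \right)} = -634 + L^{2}$ ($H{\left(L \right)} = L^{2} - 634 = -634 + L^{2}$)
$-492720 + H{\left(-105 \right)} = -492720 - \left(634 - \left(-105\right)^{2}\right) = -492720 + \left(-634 + 11025\right) = -492720 + 10391 = -482329$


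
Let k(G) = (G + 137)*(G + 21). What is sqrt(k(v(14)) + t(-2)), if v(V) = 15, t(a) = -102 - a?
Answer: 2*sqrt(1343) ≈ 73.294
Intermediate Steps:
k(G) = (21 + G)*(137 + G) (k(G) = (137 + G)*(21 + G) = (21 + G)*(137 + G))
sqrt(k(v(14)) + t(-2)) = sqrt((2877 + 15**2 + 158*15) + (-102 - 1*(-2))) = sqrt((2877 + 225 + 2370) + (-102 + 2)) = sqrt(5472 - 100) = sqrt(5372) = 2*sqrt(1343)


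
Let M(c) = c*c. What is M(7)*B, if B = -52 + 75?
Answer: 1127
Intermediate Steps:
M(c) = c**2
B = 23
M(7)*B = 7**2*23 = 49*23 = 1127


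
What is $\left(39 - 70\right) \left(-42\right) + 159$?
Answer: $1461$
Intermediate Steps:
$\left(39 - 70\right) \left(-42\right) + 159 = \left(-31\right) \left(-42\right) + 159 = 1302 + 159 = 1461$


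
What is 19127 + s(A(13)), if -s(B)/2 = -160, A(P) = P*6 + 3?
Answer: 19447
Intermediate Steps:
A(P) = 3 + 6*P (A(P) = 6*P + 3 = 3 + 6*P)
s(B) = 320 (s(B) = -2*(-160) = 320)
19127 + s(A(13)) = 19127 + 320 = 19447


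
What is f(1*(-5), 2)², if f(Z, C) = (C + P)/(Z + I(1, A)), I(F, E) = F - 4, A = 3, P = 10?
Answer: 9/4 ≈ 2.2500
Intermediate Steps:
I(F, E) = -4 + F
f(Z, C) = (10 + C)/(-3 + Z) (f(Z, C) = (C + 10)/(Z + (-4 + 1)) = (10 + C)/(Z - 3) = (10 + C)/(-3 + Z))
f(1*(-5), 2)² = ((10 + 2)/(-3 + 1*(-5)))² = (12/(-3 - 5))² = (12/(-8))² = (-⅛*12)² = (-3/2)² = 9/4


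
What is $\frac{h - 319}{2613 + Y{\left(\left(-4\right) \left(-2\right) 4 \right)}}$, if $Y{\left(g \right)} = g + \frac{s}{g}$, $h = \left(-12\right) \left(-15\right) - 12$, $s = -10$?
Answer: $- \frac{2416}{42315} \approx -0.057096$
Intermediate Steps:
$h = 168$ ($h = 180 - 12 = 168$)
$Y{\left(g \right)} = g - \frac{10}{g}$
$\frac{h - 319}{2613 + Y{\left(\left(-4\right) \left(-2\right) 4 \right)}} = \frac{168 - 319}{2613 - \left(\frac{5}{16} - \left(-4\right) \left(-2\right) 4\right)} = - \frac{151}{2613 + \left(8 \cdot 4 - \frac{10}{8 \cdot 4}\right)} = - \frac{151}{2613 + \left(32 - \frac{10}{32}\right)} = - \frac{151}{2613 + \left(32 - \frac{5}{16}\right)} = - \frac{151}{2613 + \frac{507}{16}} = - \frac{151}{\frac{42315}{16}} = \left(-151\right) \frac{16}{42315} = - \frac{2416}{42315}$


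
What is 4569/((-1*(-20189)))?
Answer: 4569/20189 ≈ 0.22631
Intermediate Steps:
4569/((-1*(-20189))) = 4569/20189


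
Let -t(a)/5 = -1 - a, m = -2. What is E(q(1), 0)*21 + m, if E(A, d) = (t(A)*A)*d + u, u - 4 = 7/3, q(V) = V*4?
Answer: 131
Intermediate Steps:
q(V) = 4*V
t(a) = 5 + 5*a (t(a) = -5*(-1 - a) = 5 + 5*a)
u = 19/3 (u = 4 + 7/3 = 19/3 ≈ 6.3333)
E(A, d) = 19/3 + A*d*(5 + 5*A) (E(A, d) = ((5 + 5*A)*A)*d + 19/3 = (A*(5 + 5*A))*d + 19/3 = A*d*(5 + 5*A) + 19/3 = 19/3 + A*d*(5 + 5*A))
E(q(1), 0)*21 + m = (19/3 + 5*(4*1)*0*(1 + 4*1))*21 - 2 = (19/3 + 5*4*0*(1 + 4))*21 - 2 = (19/3 + 5*4*0*5)*21 - 2 = (19/3 + 0)*21 - 2 = (19/3)*21 - 2 = 133 - 2 = 131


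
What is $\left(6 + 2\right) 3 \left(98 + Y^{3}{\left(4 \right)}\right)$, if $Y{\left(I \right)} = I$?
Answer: $3888$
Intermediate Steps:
$\left(6 + 2\right) 3 \left(98 + Y^{3}{\left(4 \right)}\right) = \left(6 + 2\right) 3 \left(98 + 4^{3}\right) = 8 \cdot 3 \left(98 + 64\right) = 24 \cdot 162 = 3888$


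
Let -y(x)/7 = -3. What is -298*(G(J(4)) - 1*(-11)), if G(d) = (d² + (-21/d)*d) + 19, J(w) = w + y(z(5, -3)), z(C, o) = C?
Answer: -188932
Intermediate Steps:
y(x) = 21 (y(x) = -7*(-3) = 21)
J(w) = 21 + w (J(w) = w + 21 = 21 + w)
G(d) = -2 + d² (G(d) = (d² - 21) + 19 = (-21 + d²) + 19 = -2 + d²)
-298*(G(J(4)) - 1*(-11)) = -298*((-2 + (21 + 4)²) - 1*(-11)) = -298*((-2 + 25²) + 11) = -298*((-2 + 625) + 11) = -298*(623 + 11) = -298*634 = -188932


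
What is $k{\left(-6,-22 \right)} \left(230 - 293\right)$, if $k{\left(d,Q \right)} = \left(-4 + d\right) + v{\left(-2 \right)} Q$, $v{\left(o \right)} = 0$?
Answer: $630$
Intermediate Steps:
$k{\left(d,Q \right)} = -4 + d$ ($k{\left(d,Q \right)} = \left(-4 + d\right) + 0 Q = \left(-4 + d\right) + 0 = -4 + d$)
$k{\left(-6,-22 \right)} \left(230 - 293\right) = \left(-4 - 6\right) \left(230 - 293\right) = \left(-10\right) \left(-63\right) = 630$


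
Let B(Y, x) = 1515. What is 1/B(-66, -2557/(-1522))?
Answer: 1/1515 ≈ 0.00066007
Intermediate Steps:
1/B(-66, -2557/(-1522)) = 1/1515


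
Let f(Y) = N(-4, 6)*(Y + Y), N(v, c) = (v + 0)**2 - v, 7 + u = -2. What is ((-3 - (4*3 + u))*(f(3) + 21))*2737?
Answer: -2315502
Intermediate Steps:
u = -9 (u = -7 - 2 = -9)
N(v, c) = v**2 - v
f(Y) = 40*Y (f(Y) = (-4*(-1 - 4))*(Y + Y) = (-4*(-5))*(2*Y) = 20*(2*Y) = 40*Y)
((-3 - (4*3 + u))*(f(3) + 21))*2737 = ((-3 - (4*3 - 9))*(40*3 + 21))*2737 = ((-3 - (12 - 9))*(120 + 21))*2737 = ((-3 - 1*3)*141)*2737 = ((-3 - 3)*141)*2737 = -6*141*2737 = -846*2737 = -2315502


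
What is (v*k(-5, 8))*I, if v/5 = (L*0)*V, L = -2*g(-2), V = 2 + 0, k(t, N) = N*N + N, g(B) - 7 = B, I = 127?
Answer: 0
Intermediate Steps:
g(B) = 7 + B
k(t, N) = N + N**2 (k(t, N) = N**2 + N = N + N**2)
V = 2
L = -10 (L = -2*(7 - 2) = -2*5 = -10)
v = 0 (v = 5*(-10*0*2) = 5*(0*2) = 5*0 = 0)
(v*k(-5, 8))*I = (0*(8*(1 + 8)))*127 = (0*(8*9))*127 = (0*72)*127 = 0*127 = 0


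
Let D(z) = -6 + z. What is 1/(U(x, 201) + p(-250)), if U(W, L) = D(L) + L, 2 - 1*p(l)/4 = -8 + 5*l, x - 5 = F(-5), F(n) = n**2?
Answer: 1/5436 ≈ 0.00018396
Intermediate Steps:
x = 30 (x = 5 + (-5)**2 = 5 + 25 = 30)
p(l) = 40 - 20*l (p(l) = 8 - 4*(-8 + 5*l) = 8 + (32 - 20*l) = 40 - 20*l)
U(W, L) = -6 + 2*L (U(W, L) = (-6 + L) + L = -6 + 2*L)
1/(U(x, 201) + p(-250)) = 1/((-6 + 2*201) + (40 - 20*(-250))) = 1/((-6 + 402) + (40 + 5000)) = 1/(396 + 5040) = 1/5436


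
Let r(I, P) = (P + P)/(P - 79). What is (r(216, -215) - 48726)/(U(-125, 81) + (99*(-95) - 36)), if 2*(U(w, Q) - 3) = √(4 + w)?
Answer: 744900728/144288193 + 1302274*I/432864579 ≈ 5.1626 + 0.0030085*I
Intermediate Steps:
r(I, P) = 2*P/(-79 + P) (r(I, P) = (2*P)/(-79 + P) = 2*P/(-79 + P))
U(w, Q) = 3 + √(4 + w)/2
(r(216, -215) - 48726)/(U(-125, 81) + (99*(-95) - 36)) = (2*(-215)/(-79 - 215) - 48726)/((3 + √(4 - 125)/2) + (99*(-95) - 36)) = (2*(-215)/(-294) - 48726)/((3 + √(-121)/2) + (-9405 - 36)) = (2*(-215)*(-1/294) - 48726)/((3 + (11*I)/2) - 9441) = (215/147 - 48726)/((3 + 11*I/2) - 9441) = -7162507*4*(-9438 - 11*I/2)/356303497/147 = -2604548*(-9438 - 11*I/2)/4761510369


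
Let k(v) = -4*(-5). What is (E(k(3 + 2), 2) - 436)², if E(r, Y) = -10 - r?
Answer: 217156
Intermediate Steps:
k(v) = 20
(E(k(3 + 2), 2) - 436)² = ((-10 - 1*20) - 436)² = ((-10 - 20) - 436)² = (-30 - 436)² = (-466)² = 217156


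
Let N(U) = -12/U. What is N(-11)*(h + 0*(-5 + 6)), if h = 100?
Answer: 1200/11 ≈ 109.09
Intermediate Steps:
N(-11)*(h + 0*(-5 + 6)) = (-12/(-11))*(100 + 0*(-5 + 6)) = (-12*(-1/11))*(100 + 0*1) = 12*(100 + 0)/11 = (12/11)*100 = 1200/11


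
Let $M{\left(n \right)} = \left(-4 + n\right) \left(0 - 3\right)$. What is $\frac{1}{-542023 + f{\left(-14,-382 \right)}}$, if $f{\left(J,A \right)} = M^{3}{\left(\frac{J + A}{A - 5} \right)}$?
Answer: $- \frac{79507}{43037999557} \approx -1.8474 \cdot 10^{-6}$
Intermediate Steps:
$M{\left(n \right)} = 12 - 3 n$ ($M{\left(n \right)} = \left(-4 + n\right) \left(-3\right) = 12 - 3 n$)
$f{\left(J,A \right)} = \left(12 - \frac{3 \left(A + J\right)}{-5 + A}\right)^{3}$ ($f{\left(J,A \right)} = \left(12 - 3 \frac{J + A}{A - 5}\right)^{3} = \left(12 - 3 \frac{A + J}{-5 + A}\right)^{3} = \left(12 - \frac{3 \left(A + J\right)}{-5 + A}\right)^{3}$)
$\frac{1}{-542023 + f{\left(-14,-382 \right)}} = \frac{1}{-542023 + \frac{27 \left(-20 - -14 + 3 \left(-382\right)\right)^{3}}{\left(-5 - 382\right)^{3}}} = \frac{1}{-542023 + \frac{27 \left(-20 + 14 - 1146\right)^{3}}{-57960603}} = \frac{1}{-542023 + 27 \left(- \frac{1}{57960603}\right) \left(-1152\right)^{3}} = \frac{1}{-542023 + 27 \left(- \frac{1}{57960603}\right) \left(-1528823808\right)} = \frac{1}{-542023 + \frac{56623104}{79507}} = \frac{1}{- \frac{43037999557}{79507}} = - \frac{79507}{43037999557}$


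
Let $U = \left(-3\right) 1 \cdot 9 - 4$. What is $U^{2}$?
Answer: $961$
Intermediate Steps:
$U = -31$ ($U = \left(-3\right) 9 - 4 = -27 - 4 = -31$)
$U^{2} = \left(-31\right)^{2} = 961$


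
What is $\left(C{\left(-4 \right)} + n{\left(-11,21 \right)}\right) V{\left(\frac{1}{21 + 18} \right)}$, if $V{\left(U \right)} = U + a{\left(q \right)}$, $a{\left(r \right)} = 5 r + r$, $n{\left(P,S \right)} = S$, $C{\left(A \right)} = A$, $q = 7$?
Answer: $\frac{27863}{39} \approx 714.44$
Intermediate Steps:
$a{\left(r \right)} = 6 r$
$V{\left(U \right)} = 42 + U$ ($V{\left(U \right)} = U + 6 \cdot 7 = U + 42 = 42 + U$)
$\left(C{\left(-4 \right)} + n{\left(-11,21 \right)}\right) V{\left(\frac{1}{21 + 18} \right)} = \left(-4 + 21\right) \left(42 + \frac{1}{21 + 18}\right) = 17 \left(42 + \frac{1}{39}\right) = 17 \cdot \frac{1639}{39} = \frac{27863}{39}$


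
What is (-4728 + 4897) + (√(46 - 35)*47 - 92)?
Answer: 77 + 47*√11 ≈ 232.88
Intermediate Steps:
(-4728 + 4897) + (√(46 - 35)*47 - 92) = 169 + (√11*47 - 92) = 169 + (47*√11 - 92) = 169 + (-92 + 47*√11) = 77 + 47*√11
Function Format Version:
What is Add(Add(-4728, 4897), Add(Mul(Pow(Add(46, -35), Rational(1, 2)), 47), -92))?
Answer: Add(77, Mul(47, Pow(11, Rational(1, 2)))) ≈ 232.88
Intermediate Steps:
Add(Add(-4728, 4897), Add(Mul(Pow(Add(46, -35), Rational(1, 2)), 47), -92)) = Add(169, Add(Mul(Pow(11, Rational(1, 2)), 47), -92)) = Add(169, Add(Mul(47, Pow(11, Rational(1, 2))), -92)) = Add(169, Add(-92, Mul(47, Pow(11, Rational(1, 2))))) = Add(77, Mul(47, Pow(11, Rational(1, 2))))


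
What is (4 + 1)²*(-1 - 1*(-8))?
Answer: 175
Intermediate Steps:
(4 + 1)²*(-1 - 1*(-8)) = 5²*(-1 + 8) = 25*7 = 175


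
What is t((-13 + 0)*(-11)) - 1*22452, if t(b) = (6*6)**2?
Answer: -21156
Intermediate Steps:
t(b) = 1296 (t(b) = 36**2 = 1296)
t((-13 + 0)*(-11)) - 1*22452 = 1296 - 1*22452 = 1296 - 22452 = -21156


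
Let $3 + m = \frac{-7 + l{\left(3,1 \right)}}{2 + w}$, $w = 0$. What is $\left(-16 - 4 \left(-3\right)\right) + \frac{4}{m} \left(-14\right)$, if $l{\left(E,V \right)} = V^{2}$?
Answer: $\frac{16}{3} \approx 5.3333$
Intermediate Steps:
$m = -6$ ($m = -3 + \frac{-7 + 1^{2}}{2 + 0} = -3 + \frac{-7 + 1}{2} = -3 - 3 = -6$)
$\left(-16 - 4 \left(-3\right)\right) + \frac{4}{m} \left(-14\right) = \left(-16 - 4 \left(-3\right)\right) + \frac{4}{-6} \left(-14\right) = \left(-16 - -12\right) + 4 \left(- \frac{1}{6}\right) \left(-14\right) = \left(-16 + 12\right) - - \frac{28}{3} = -4 + \frac{28}{3} = \frac{16}{3}$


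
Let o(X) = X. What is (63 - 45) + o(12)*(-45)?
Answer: -522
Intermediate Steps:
(63 - 45) + o(12)*(-45) = (63 - 45) + 12*(-45) = 18 - 540 = -522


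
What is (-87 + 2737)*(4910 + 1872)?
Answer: 17972300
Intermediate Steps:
(-87 + 2737)*(4910 + 1872) = 2650*6782 = 17972300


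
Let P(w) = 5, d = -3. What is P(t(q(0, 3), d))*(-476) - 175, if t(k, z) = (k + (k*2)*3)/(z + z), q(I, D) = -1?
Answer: -2555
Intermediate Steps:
t(k, z) = 7*k/(2*z) (t(k, z) = (k + (2*k)*3)/((2*z)) = (k + 6*k)*(1/(2*z)) = (7*k)*(1/(2*z)) = 7*k/(2*z))
P(t(q(0, 3), d))*(-476) - 175 = 5*(-476) - 175 = -2380 - 175 = -2555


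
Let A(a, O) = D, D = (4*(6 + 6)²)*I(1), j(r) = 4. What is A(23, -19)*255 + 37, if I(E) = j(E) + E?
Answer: 734437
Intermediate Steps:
I(E) = 4 + E
D = 2880 (D = (4*(6 + 6)²)*(4 + 1) = (4*12²)*5 = (4*144)*5 = 576*5 = 2880)
A(a, O) = 2880
A(23, -19)*255 + 37 = 2880*255 + 37 = 734400 + 37 = 734437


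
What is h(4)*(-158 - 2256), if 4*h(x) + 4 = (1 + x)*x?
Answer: -9656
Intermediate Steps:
h(x) = -1 + x*(1 + x)/4 (h(x) = -1 + ((1 + x)*x)/4 = -1 + (x*(1 + x))/4 = -1 + x*(1 + x)/4)
h(4)*(-158 - 2256) = (-1 + (¼)*4 + (¼)*4²)*(-158 - 2256) = (-1 + 1 + (¼)*16)*(-2414) = (-1 + 1 + 4)*(-2414) = 4*(-2414) = -9656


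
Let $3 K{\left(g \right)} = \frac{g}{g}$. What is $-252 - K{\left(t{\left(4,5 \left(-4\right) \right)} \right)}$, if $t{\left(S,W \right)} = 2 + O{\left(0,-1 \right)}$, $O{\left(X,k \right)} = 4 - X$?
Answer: $- \frac{757}{3} \approx -252.33$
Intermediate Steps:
$t{\left(S,W \right)} = 6$ ($t{\left(S,W \right)} = 2 + \left(4 - 0\right) = 2 + \left(4 + 0\right) = 2 + 4 = 6$)
$K{\left(g \right)} = \frac{1}{3}$ ($K{\left(g \right)} = \frac{g \frac{1}{g}}{3} = \frac{1}{3} \cdot 1 = \frac{1}{3}$)
$-252 - K{\left(t{\left(4,5 \left(-4\right) \right)} \right)} = -252 - \frac{1}{3} = - \frac{757}{3}$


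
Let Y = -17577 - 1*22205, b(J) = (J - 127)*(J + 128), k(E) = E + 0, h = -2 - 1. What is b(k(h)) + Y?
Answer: -56032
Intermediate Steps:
h = -3
k(E) = E
b(J) = (-127 + J)*(128 + J)
Y = -39782 (Y = -17577 - 22205 = -39782)
b(k(h)) + Y = (-16256 - 3 + (-3)²) - 39782 = (-16256 - 3 + 9) - 39782 = -16250 - 39782 = -56032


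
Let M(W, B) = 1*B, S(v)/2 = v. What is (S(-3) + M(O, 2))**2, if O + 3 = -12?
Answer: 16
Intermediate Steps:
O = -15 (O = -3 - 12 = -15)
S(v) = 2*v
M(W, B) = B
(S(-3) + M(O, 2))**2 = (2*(-3) + 2)**2 = (-6 + 2)**2 = (-4)**2 = 16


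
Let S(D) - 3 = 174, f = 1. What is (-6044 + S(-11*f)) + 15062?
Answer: 9195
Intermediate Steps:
S(D) = 177 (S(D) = 3 + 174 = 177)
(-6044 + S(-11*f)) + 15062 = (-6044 + 177) + 15062 = -5867 + 15062 = 9195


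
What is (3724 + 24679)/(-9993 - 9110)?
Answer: -28403/19103 ≈ -1.4868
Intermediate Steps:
(3724 + 24679)/(-9993 - 9110) = 28403/(-19103) = 28403*(-1/19103) = -28403/19103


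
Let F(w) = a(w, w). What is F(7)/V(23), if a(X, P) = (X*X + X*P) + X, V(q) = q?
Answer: 105/23 ≈ 4.5652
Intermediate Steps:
a(X, P) = X + X² + P*X (a(X, P) = (X² + P*X) + X = X + X² + P*X)
F(w) = w*(1 + 2*w) (F(w) = w*(1 + w + w) = w*(1 + 2*w))
F(7)/V(23) = (7*(1 + 2*7))/23 = (7*(1 + 14))*(1/23) = (7*15)*(1/23) = 105*(1/23) = 105/23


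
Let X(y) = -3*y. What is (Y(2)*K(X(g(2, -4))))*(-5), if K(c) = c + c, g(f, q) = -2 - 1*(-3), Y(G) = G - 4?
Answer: -60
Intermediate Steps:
Y(G) = -4 + G
g(f, q) = 1 (g(f, q) = -2 + 3 = 1)
K(c) = 2*c
(Y(2)*K(X(g(2, -4))))*(-5) = ((-4 + 2)*(2*(-3*1)))*(-5) = -4*(-3)*(-5) = -2*(-6)*(-5) = 12*(-5) = -60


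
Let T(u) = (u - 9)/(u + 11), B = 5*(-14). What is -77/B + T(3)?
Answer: 47/70 ≈ 0.67143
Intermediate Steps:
B = -70
T(u) = (-9 + u)/(11 + u)
-77/B + T(3) = -77/(-70) + (-9 + 3)/(11 + 3) = -1/70*(-77) - 6/14 = 11/10 + (1/14)*(-6) = 11/10 - 3/7 = 47/70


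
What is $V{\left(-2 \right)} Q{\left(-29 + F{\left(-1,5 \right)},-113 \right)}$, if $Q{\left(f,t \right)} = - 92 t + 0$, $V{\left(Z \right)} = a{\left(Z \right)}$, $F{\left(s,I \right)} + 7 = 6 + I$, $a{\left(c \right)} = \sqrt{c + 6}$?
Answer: $20792$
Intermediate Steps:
$a{\left(c \right)} = \sqrt{6 + c}$
$F{\left(s,I \right)} = -1 + I$ ($F{\left(s,I \right)} = -7 + \left(6 + I\right) = -1 + I$)
$V{\left(Z \right)} = \sqrt{6 + Z}$
$Q{\left(f,t \right)} = - 92 t$
$V{\left(-2 \right)} Q{\left(-29 + F{\left(-1,5 \right)},-113 \right)} = \sqrt{6 - 2} \left(\left(-92\right) \left(-113\right)\right) = \sqrt{4} \cdot 10396 = 2 \cdot 10396 = 20792$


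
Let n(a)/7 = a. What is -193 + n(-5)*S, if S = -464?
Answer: 16047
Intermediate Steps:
n(a) = 7*a
-193 + n(-5)*S = -193 + (7*(-5))*(-464) = -193 - 35*(-464) = -193 + 16240 = 16047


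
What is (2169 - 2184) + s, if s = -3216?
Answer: -3231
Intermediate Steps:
(2169 - 2184) + s = (2169 - 2184) - 3216 = -15 - 3216 = -3231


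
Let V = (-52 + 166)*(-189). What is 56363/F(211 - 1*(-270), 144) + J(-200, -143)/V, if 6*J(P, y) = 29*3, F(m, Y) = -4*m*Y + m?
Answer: -2436815071/11918169900 ≈ -0.20446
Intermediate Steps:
F(m, Y) = m - 4*Y*m (F(m, Y) = -4*Y*m + m = m - 4*Y*m)
J(P, y) = 29/2 (J(P, y) = (29*3)/6 = (⅙)*87 = 29/2)
V = -21546 (V = 114*(-189) = -21546)
56363/F(211 - 1*(-270), 144) + J(-200, -143)/V = 56363/(((211 - 1*(-270))*(1 - 4*144))) + (29/2)/(-21546) = 56363/(((211 + 270)*(1 - 576))) + (29/2)*(-1/21546) = 56363/((481*(-575))) - 29/43092 = 56363/(-276575) - 29/43092 = 56363*(-1/276575) - 29/43092 = -56363/276575 - 29/43092 = -2436815071/11918169900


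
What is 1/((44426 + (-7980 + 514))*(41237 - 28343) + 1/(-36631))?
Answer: 36631/17456951413439 ≈ 2.0984e-9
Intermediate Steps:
1/((44426 + (-7980 + 514))*(41237 - 28343) + 1/(-36631)) = 1/((44426 - 7466)*12894 - 1/36631) = 1/(36960*12894 - 1/36631) = 1/(476562240 - 1/36631) = 1/(17456951413439/36631) = 36631/17456951413439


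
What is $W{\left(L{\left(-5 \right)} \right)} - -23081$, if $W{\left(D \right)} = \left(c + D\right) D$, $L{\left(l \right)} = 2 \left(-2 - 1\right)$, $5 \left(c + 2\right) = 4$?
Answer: $\frac{115621}{5} \approx 23124.0$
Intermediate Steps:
$c = - \frac{6}{5}$ ($c = -2 + \frac{1}{5} \cdot 4 = -2 + \frac{4}{5} = - \frac{6}{5} \approx -1.2$)
$L{\left(l \right)} = -6$ ($L{\left(l \right)} = 2 \left(-3\right) = -6$)
$W{\left(D \right)} = D \left(- \frac{6}{5} + D\right)$ ($W{\left(D \right)} = \left(- \frac{6}{5} + D\right) D = D \left(- \frac{6}{5} + D\right)$)
$W{\left(L{\left(-5 \right)} \right)} - -23081 = \frac{1}{5} \left(-6\right) \left(-6 + 5 \left(-6\right)\right) - -23081 = \frac{1}{5} \left(-6\right) \left(-6 - 30\right) + 23081 = \frac{1}{5} \left(-6\right) \left(-36\right) + 23081 = \frac{216}{5} + 23081 = \frac{115621}{5}$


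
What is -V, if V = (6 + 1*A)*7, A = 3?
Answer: -63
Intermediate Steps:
V = 63 (V = (6 + 1*3)*7 = (6 + 3)*7 = 9*7 = 63)
-V = -1*63 = -63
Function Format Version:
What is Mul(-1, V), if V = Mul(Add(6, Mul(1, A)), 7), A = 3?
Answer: -63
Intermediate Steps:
V = 63 (V = Mul(Add(6, Mul(1, 3)), 7) = Mul(Add(6, 3), 7) = Mul(9, 7) = 63)
Mul(-1, V) = Mul(-1, 63) = -63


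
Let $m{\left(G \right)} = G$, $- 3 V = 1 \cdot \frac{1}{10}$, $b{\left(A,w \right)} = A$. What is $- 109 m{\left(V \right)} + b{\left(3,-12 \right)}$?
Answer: $\frac{199}{30} \approx 6.6333$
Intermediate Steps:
$V = - \frac{1}{30}$ ($V = - \frac{1 \cdot \frac{1}{10}}{3} = \left(- \frac{1}{3}\right) \frac{1}{10} = - \frac{1}{30} \approx -0.033333$)
$- 109 m{\left(V \right)} + b{\left(3,-12 \right)} = \left(-109\right) \left(- \frac{1}{30}\right) + 3 = \frac{109}{30} + 3 = \frac{199}{30}$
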